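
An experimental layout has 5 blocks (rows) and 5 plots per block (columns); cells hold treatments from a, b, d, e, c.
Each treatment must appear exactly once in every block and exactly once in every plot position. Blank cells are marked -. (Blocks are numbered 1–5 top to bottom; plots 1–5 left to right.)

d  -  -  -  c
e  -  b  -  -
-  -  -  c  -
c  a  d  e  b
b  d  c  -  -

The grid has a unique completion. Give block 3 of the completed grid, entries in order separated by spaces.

a b e c d

Block 3, plot 1: block 3 has {c} and plot 1 has {b, d, e, c}, leaving only a.
Block 3, plot 3: block 3 has {a, c} and plot 3 has {b, d, c}, leaving only e.
Block 3, plot 2: block 3 has {a, e, c} and plot 2 has {a, d}, leaving only b.
Block 3, plot 5: block 3 has {a, b, e, c} and plot 5 has {b, c}, leaving only d.
So block 3 reads: a b e c d.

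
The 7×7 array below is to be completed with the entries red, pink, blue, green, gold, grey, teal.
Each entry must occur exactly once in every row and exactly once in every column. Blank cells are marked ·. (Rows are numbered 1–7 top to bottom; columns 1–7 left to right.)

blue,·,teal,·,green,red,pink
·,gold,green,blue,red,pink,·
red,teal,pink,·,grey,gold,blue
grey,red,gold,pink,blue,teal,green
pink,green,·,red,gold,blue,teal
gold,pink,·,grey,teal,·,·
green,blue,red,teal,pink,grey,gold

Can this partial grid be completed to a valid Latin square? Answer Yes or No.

Yes

No row or column among the givens repeats a symbol, and propagating forced cells runs into no contradiction.
One valid completion exists (for instance, blue grey teal gold green red pink / teal gold green blue red pink grey / red teal pink green grey gold blue / grey red gold pink blue teal green / pink green grey red gold blue teal / gold pink blue grey teal green red / green blue red teal pink grey gold).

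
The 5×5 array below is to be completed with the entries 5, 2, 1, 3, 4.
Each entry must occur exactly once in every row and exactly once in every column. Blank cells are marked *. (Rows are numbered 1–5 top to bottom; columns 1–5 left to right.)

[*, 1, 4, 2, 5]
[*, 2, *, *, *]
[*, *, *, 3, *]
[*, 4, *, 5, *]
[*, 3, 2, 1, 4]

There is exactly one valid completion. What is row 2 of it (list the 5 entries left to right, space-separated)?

1 2 5 4 3

Row 2, column 4: row 2 has {2} and column 4 has {5, 2, 1, 3}, leaving only 4.
Row 1, column 1: row 1 has {5, 2, 1, 4} and column 1 has {}, leaving only 3.
Row 3, column 2: row 3 has {3} and column 2 has {2, 1, 3, 4}, leaving only 5.
Row 3, column 3: row 3 has {5, 3} and column 3 has {2, 4}, leaving only 1.
Row 3, column 5: row 3 has {5, 1, 3} and column 5 has {5, 4}, leaving only 2.
Row 3, column 1: row 3 has {5, 2, 1, 3} and column 1 has {3}, leaving only 4.
Row 4, column 3: row 4 has {5, 4} and column 3 has {2, 1, 4}, leaving only 3.
Row 2, column 3: row 2 has {2, 4} and column 3 has {2, 1, 3, 4}, leaving only 5.
Row 2, column 1: row 2 has {5, 2, 4} and column 1 has {3, 4}, leaving only 1.
Row 2, column 5: row 2 has {5, 2, 1, 4} and column 5 has {5, 2, 4}, leaving only 3.
So row 2 reads: 1 2 5 4 3.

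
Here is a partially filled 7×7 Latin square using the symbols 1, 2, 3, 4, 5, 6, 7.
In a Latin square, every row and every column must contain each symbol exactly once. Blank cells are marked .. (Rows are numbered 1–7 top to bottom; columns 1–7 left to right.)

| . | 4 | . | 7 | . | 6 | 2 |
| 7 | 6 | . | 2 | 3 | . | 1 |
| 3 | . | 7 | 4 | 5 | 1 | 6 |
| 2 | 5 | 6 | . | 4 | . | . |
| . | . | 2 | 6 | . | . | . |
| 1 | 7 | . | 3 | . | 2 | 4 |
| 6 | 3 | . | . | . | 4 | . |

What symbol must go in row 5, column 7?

Row 1, column 1: row 1 has {2, 4, 6, 7} and column 1 has {1, 2, 3, 6, 7}, leaving only 5.
Row 1, column 5: row 1 has {2, 4, 5, 6, 7} and column 5 has {3, 4, 5}, leaving only 1.
Row 1, column 3: row 1 has {1, 2, 4, 5, 6, 7} and column 3 has {2, 6, 7}, leaving only 3.
Row 2, column 6: row 2 has {1, 2, 3, 6, 7} and column 6 has {1, 2, 4, 6}, leaving only 5.
Row 2, column 3: row 2 has {1, 2, 3, 5, 6, 7} and column 3 has {2, 3, 6, 7}, leaving only 4.
Row 3, column 2: row 3 has {1, 3, 4, 5, 6, 7} and column 2 has {3, 4, 5, 6, 7}, leaving only 2.
Row 4, column 4: row 4 has {2, 4, 5, 6} and column 4 has {2, 3, 4, 6, 7}, leaving only 1.
Row 5, column 1: row 5 has {2, 6} and column 1 has {1, 2, 3, 5, 6, 7}, leaving only 4.
Row 5, column 2: row 5 has {2, 4, 6} and column 2 has {2, 3, 4, 5, 6, 7}, leaving only 1.
Row 5, column 5: row 5 has {1, 2, 4, 6} and column 5 has {1, 3, 4, 5}, leaving only 7.
Row 5, column 6: row 5 has {1, 2, 4, 6, 7} and column 6 has {1, 2, 4, 5, 6}, leaving only 3.
Row 5 already has {1, 2, 3, 4, 6, 7} and column 7 already has {1, 2, 4, 6}, so row 5, column 7 must be 5.

5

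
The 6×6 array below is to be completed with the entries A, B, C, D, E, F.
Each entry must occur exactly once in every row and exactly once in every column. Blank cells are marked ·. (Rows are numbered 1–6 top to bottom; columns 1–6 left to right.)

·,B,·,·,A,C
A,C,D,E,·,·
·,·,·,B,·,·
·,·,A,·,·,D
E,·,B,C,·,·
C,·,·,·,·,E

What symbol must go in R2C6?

B

Row 4, column 4: row 4 has {A, D} and column 4 has {B, C, E}, leaving only F.
Row 1, column 4: row 1 has {A, B, C} and column 4 has {B, C, E, F}, leaving only D.
Row 1, column 1: row 1 has {A, B, C, D} and column 1 has {A, C, E}, leaving only F.
Row 1, column 3: row 1 has {A, B, C, D, F} and column 3 has {A, B, D}, leaving only E.
Row 3, column 1: row 3 has {B} and column 1 has {A, C, E, F}, leaving only D.
Row 4, column 1: row 4 has {A, D, F} and column 1 has {A, C, D, E, F}, leaving only B.
Row 4, column 2: row 4 has {A, B, D, F} and column 2 has {B, C}, leaving only E.
Row 4, column 5: row 4 has {A, B, D, E, F} and column 5 has {A}, leaving only C.
Row 6, column 3: row 6 has {C, E} and column 3 has {A, B, D, E}, leaving only F.
Row 3, column 3: row 3 has {B, D} and column 3 has {A, B, D, E, F}, leaving only C.
Row 6, column 4: row 6 has {C, E, F} and column 4 has {B, C, D, E, F}, leaving only A.
Row 6, column 2: row 6 has {A, C, E, F} and column 2 has {B, C, E}, leaving only D.
Row 6, column 5: row 6 has {A, C, D, E, F} and column 5 has {A, C}, leaving only B.
Row 2, column 5: row 2 has {A, C, D, E} and column 5 has {A, B, C}, leaving only F.
Row 2 already has {A, C, D, E, F} and column 6 already has {C, D, E}, so row 2, column 6 must be B.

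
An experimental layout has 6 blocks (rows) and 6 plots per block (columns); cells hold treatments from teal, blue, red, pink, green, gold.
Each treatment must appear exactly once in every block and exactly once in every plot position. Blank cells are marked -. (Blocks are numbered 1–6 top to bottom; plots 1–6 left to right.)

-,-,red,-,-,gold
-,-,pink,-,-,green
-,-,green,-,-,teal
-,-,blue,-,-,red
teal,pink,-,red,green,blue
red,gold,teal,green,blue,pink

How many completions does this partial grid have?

Block 1, plot 1: eliminating its block and plot leaves {blue, pink, green}.
Block 1, plot 2: eliminating its block and plot leaves {teal, blue, green}.
Block 1, plot 4: eliminating its block and plot leaves {teal, blue, pink}.
Block 1, plot 5: eliminating its block and plot leaves {teal, pink}.
Block 2, plot 1: eliminating its block and plot leaves {blue, gold}.
Block 2, plot 2: eliminating its block and plot leaves {teal, blue, red}.
Block 2, plot 4: eliminating its block and plot leaves {teal, blue, gold}.
Block 2, plot 5: eliminating its block and plot leaves {teal, red, gold}.
Block 3, plot 1: eliminating its block and plot leaves {blue, pink, gold}.
Block 3, plot 2: eliminating its block and plot leaves {blue, red}.
Block 3, plot 4: eliminating its block and plot leaves {blue, pink, gold}.
Block 3, plot 5: eliminating its block and plot leaves {red, pink, gold}.
Block 4, plot 1: eliminating its block and plot leaves {pink, green, gold}.
Block 4, plot 2: eliminating its block and plot leaves {teal, green}.
Block 4, plot 4: eliminating its block and plot leaves {teal, pink, gold}.
Block 4, plot 5: eliminating its block and plot leaves {teal, pink, gold}.
Block 5, plot 3: eliminating its block and plot leaves {gold}.
Enumerating the assignments across these blanks that avoid any block or plot repeat gives 14 completions.

14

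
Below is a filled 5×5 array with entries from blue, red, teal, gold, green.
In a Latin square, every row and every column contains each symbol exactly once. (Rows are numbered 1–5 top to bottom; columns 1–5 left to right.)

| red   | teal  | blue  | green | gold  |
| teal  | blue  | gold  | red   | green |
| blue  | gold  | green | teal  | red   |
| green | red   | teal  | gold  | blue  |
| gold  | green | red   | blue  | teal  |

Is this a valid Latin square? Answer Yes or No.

Yes

Each row is a permutation of the 5 symbols, and so is each column.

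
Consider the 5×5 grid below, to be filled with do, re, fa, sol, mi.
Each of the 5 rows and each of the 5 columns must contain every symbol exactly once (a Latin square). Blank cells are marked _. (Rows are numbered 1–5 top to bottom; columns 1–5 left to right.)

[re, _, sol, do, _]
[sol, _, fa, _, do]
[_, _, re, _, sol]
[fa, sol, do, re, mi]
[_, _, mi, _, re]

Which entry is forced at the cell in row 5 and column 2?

fa

Row 1, column 5: row 1 has {do, re, sol} and column 5 has {do, re, sol, mi}, leaving only fa.
Row 1, column 2: row 1 has {do, re, fa, sol} and column 2 has {sol}, leaving only mi.
Row 2, column 2: row 2 has {do, fa, sol} and column 2 has {sol, mi}, leaving only re.
Row 2, column 4: row 2 has {do, re, fa, sol} and column 4 has {do, re}, leaving only mi.
Row 3, column 4: row 3 has {re, sol} and column 4 has {do, re, mi}, leaving only fa.
Row 3, column 2: row 3 has {re, fa, sol} and column 2 has {re, sol, mi}, leaving only do.
Row 5 already has {re, mi} and column 2 already has {do, re, sol, mi}, so row 5, column 2 must be fa.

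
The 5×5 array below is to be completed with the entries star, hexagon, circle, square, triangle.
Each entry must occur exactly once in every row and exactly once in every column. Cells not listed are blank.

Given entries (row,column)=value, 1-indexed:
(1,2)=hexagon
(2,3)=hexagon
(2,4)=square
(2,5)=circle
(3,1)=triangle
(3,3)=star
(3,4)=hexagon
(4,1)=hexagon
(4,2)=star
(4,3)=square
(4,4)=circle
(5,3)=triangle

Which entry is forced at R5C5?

hexagon

Row 1, column 3: row 1 has {hexagon} and column 3 has {star, hexagon, square, triangle}, leaving only circle.
Row 2, column 1: row 2 has {hexagon, circle, square} and column 1 has {hexagon, triangle}, leaving only star.
Row 1, column 1: row 1 has {hexagon, circle} and column 1 has {star, hexagon, triangle}, leaving only square.
Row 2, column 2: row 2 has {star, hexagon, circle, square} and column 2 has {star, hexagon}, leaving only triangle.
Row 3, column 5: row 3 has {star, hexagon, triangle} and column 5 has {circle}, leaving only square.
Row 3, column 2: row 3 has {star, hexagon, square, triangle} and column 2 has {star, hexagon, triangle}, leaving only circle.
Row 4, column 5: row 4 has {star, hexagon, circle, square} and column 5 has {circle, square}, leaving only triangle.
Row 1, column 5: row 1 has {hexagon, circle, square} and column 5 has {circle, square, triangle}, leaving only star.
Row 5 already has {triangle} and column 5 already has {star, circle, square, triangle}, so row 5, column 5 must be hexagon.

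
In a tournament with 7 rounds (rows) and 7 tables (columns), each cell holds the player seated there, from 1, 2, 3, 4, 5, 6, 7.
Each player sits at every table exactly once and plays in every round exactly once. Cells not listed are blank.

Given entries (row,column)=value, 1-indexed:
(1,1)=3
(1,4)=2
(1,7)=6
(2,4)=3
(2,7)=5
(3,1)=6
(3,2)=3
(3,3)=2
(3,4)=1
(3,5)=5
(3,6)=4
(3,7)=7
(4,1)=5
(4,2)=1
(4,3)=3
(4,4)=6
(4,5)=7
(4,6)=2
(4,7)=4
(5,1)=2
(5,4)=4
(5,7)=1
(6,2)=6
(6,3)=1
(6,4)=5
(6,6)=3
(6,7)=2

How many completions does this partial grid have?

10

Round 1, table 2: eliminating its round and table leaves {4, 5, 7}.
Round 1, table 3: eliminating its round and table leaves {4, 5, 7}.
Round 1, table 5: eliminating its round and table leaves {1, 4}.
Round 1, table 6: eliminating its round and table leaves {1, 5, 7}.
Round 2, table 1: eliminating its round and table leaves {1, 4, 7}.
Round 2, table 2: eliminating its round and table leaves {2, 4, 7}.
Round 2, table 3: eliminating its round and table leaves {4, 6, 7}.
Round 2, table 5: eliminating its round and table leaves {1, 2, 4, 6}.
Round 2, table 6: eliminating its round and table leaves {1, 6, 7}.
Round 5, table 2: eliminating its round and table leaves {5, 7}.
Round 5, table 3: eliminating its round and table leaves {5, 6, 7}.
Round 5, table 5: eliminating its round and table leaves {3, 6}.
Round 5, table 6: eliminating its round and table leaves {5, 6, 7}.
Round 6, table 1: eliminating its round and table leaves {4, 7}.
Round 6, table 5: eliminating its round and table leaves {4}.
Round 7, table 1: eliminating its round and table leaves {1, 4, 7}.
Round 7, table 2: eliminating its round and table leaves {2, 4, 5, 7}.
Round 7, table 3: eliminating its round and table leaves {4, 5, 6, 7}.
Round 7, table 4: eliminating its round and table leaves {7}.
Round 7, table 5: eliminating its round and table leaves {1, 2, 3, 4, 6}.
Round 7, table 6: eliminating its round and table leaves {1, 5, 6, 7}.
Round 7, table 7: eliminating its round and table leaves {3}.
Enumerating the assignments across these blanks that avoid any round or table repeat gives 10 completions.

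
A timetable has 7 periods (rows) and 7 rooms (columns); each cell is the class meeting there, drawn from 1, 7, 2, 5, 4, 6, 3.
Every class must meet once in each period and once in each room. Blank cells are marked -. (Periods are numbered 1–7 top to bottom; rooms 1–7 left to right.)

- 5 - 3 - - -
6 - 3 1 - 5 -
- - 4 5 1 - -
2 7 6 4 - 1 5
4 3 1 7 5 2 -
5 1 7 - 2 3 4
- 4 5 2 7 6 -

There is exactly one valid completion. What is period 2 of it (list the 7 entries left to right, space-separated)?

Period 2, room 2: period 2 has {1, 5, 6, 3} and room 2 has {1, 7, 5, 4, 3}, leaving only 2.
Period 2, room 5: period 2 has {1, 2, 5, 6, 3} and room 5 has {1, 7, 2, 5}, leaving only 4.
Period 2, room 7: period 2 has {1, 2, 5, 4, 6, 3} and room 7 has {5, 4}, leaving only 7.
So period 2 reads: 6 2 3 1 4 5 7.

6 2 3 1 4 5 7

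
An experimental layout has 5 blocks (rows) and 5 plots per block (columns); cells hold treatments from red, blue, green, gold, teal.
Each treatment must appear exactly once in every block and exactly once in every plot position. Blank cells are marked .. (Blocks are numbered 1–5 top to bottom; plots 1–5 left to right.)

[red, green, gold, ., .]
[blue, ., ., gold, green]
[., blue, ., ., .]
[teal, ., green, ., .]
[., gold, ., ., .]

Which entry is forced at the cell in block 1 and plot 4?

Block 4, plot 2: block 4 has {green, teal} and plot 2 has {blue, green, gold}, leaving only red.
Block 2, plot 2: block 2 has {blue, green, gold} and plot 2 has {red, blue, green, gold}, leaving only teal.
Block 2, plot 3: block 2 has {blue, green, gold, teal} and plot 3 has {green, gold}, leaving only red.
Block 3, plot 3: block 3 has {blue} and plot 3 has {red, green, gold}, leaving only teal.
Block 4, plot 4: block 4 has {red, green, teal} and plot 4 has {gold}, leaving only blue.
Block 1 already has {red, green, gold} and plot 4 already has {blue, gold}, so block 1, plot 4 must be teal.

teal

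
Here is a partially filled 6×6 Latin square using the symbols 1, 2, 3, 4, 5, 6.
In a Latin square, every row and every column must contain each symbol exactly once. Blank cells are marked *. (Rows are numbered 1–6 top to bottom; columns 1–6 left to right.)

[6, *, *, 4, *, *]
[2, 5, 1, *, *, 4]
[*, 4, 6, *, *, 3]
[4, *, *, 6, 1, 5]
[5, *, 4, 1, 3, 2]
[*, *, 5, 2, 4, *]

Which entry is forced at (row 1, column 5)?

Row 1, column 6: row 1 has {4, 6} and column 6 has {2, 3, 4, 5}, leaving only 1.
Row 2, column 4: row 2 has {1, 2, 4, 5} and column 4 has {1, 2, 4, 6}, leaving only 3.
Row 2, column 5: row 2 has {1, 2, 3, 4, 5} and column 5 has {1, 3, 4}, leaving only 6.
Row 3, column 1: row 3 has {3, 4, 6} and column 1 has {2, 4, 5, 6}, leaving only 1.
Row 3, column 4: row 3 has {1, 3, 4, 6} and column 4 has {1, 2, 3, 4, 6}, leaving only 5.
Row 3, column 5: row 3 has {1, 3, 4, 5, 6} and column 5 has {1, 3, 4, 6}, leaving only 2.
Row 1 already has {1, 4, 6} and column 5 already has {1, 2, 3, 4, 6}, so row 1, column 5 must be 5.

5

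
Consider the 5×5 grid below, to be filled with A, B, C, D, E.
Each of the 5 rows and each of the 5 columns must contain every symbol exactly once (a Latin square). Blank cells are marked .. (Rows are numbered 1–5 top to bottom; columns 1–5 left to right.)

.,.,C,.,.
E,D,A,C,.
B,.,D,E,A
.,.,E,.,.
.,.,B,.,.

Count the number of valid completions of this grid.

6

Row 1, column 1: eliminating its row and column leaves {A, D}.
Row 1, column 2: eliminating its row and column leaves {A, B, E}.
Row 1, column 4: eliminating its row and column leaves {A, B, D}.
Row 1, column 5: eliminating its row and column leaves {B, D, E}.
Row 2, column 5: eliminating its row and column leaves {B}.
Row 3, column 2: eliminating its row and column leaves {C}.
Row 4, column 1: eliminating its row and column leaves {A, C, D}.
Row 4, column 2: eliminating its row and column leaves {A, B, C}.
Row 4, column 4: eliminating its row and column leaves {A, B, D}.
Row 4, column 5: eliminating its row and column leaves {B, C, D}.
Row 5, column 1: eliminating its row and column leaves {A, C, D}.
Row 5, column 2: eliminating its row and column leaves {A, C, E}.
Row 5, column 4: eliminating its row and column leaves {A, D}.
Row 5, column 5: eliminating its row and column leaves {C, D, E}.
Enumerating the assignments across these blanks that avoid any row or column repeat gives 6 completions.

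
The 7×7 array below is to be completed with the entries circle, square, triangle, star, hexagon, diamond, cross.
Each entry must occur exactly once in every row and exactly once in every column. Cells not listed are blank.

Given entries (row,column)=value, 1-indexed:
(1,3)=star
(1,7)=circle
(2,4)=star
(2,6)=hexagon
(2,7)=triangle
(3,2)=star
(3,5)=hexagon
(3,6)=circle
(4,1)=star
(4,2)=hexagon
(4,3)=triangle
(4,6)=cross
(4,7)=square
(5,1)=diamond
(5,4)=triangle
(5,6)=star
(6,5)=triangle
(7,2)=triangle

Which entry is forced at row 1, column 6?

triangle

Row 1, column 6 is narrowed to {square, triangle, diamond}.
If it were square, then row 7, column 6 would be left with no valid symbol.
If it were diamond, then row 7, column 6 would be left with no valid symbol.
So row 1, column 6 must be triangle.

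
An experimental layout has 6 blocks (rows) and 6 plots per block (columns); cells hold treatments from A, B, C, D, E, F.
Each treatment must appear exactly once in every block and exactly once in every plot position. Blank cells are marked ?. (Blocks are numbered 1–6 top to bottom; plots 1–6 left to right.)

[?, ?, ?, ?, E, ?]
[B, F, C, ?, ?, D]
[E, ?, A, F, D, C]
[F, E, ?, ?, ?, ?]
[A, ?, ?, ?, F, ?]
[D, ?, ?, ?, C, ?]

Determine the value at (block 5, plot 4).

Block 1, plot 1: block 1 has {E} and plot 1 has {A, B, D, E, F}, leaving only C.
Block 2, plot 5: block 2 has {B, C, D, F} and plot 5 has {C, D, E, F}, leaving only A.
Block 2, plot 4: block 2 has {A, B, C, D, F} and plot 4 has {F}, leaving only E.
Block 3, plot 2: block 3 has {A, C, D, E, F} and plot 2 has {E, F}, leaving only B.
Block 4, plot 5: block 4 has {E, F} and plot 5 has {A, C, D, E, F}, leaving only B.
Block 4, plot 3: block 4 has {B, E, F} and plot 3 has {A, C}, leaving only D.
Block 4, plot 6: block 4 has {B, D, E, F} and plot 6 has {C, D}, leaving only A.
Block 4, plot 4: block 4 has {A, B, D, E, F} and plot 4 has {E, F}, leaving only C.
Block 6, plot 2: block 6 has {C, D} and plot 2 has {B, E, F}, leaving only A.
Block 1, plot 2: block 1 has {C, E} and plot 2 has {A, B, E, F}, leaving only D.
Block 5, plot 2: block 5 has {A, F} and plot 2 has {A, B, D, E, F}, leaving only C.
Block 6, plot 4: block 6 has {A, C, D} and plot 4 has {C, E, F}, leaving only B.
Block 5 already has {A, C, F} and plot 4 already has {B, C, E, F}, so block 5, plot 4 must be D.

D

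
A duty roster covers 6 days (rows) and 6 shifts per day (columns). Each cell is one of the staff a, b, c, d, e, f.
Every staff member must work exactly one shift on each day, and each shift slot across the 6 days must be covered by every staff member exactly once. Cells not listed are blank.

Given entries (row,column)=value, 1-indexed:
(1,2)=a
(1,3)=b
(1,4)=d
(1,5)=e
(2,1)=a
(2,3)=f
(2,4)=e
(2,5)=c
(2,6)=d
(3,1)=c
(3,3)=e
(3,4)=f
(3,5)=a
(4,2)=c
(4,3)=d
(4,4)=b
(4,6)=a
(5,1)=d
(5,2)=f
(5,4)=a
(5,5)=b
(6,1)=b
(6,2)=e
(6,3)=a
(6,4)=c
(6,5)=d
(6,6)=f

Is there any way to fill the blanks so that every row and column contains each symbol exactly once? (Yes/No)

No day or shift among the givens repeats a symbol, and propagating forced cells runs into no contradiction.
One valid completion exists (for instance, f a b d e c / a b f e c d / c d e f a b / e c d b f a / d f c a b e / b e a c d f).

Yes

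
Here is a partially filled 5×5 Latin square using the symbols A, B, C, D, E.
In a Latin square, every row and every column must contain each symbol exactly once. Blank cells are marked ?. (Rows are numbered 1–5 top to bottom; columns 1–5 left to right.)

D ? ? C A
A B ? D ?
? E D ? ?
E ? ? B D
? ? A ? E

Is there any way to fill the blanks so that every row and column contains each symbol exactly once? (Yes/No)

Row 1, column 2: row 1 together with column 2 already contain {A, B, C, D, E} — every symbol — so nothing can go there. The grid has no valid completion.

No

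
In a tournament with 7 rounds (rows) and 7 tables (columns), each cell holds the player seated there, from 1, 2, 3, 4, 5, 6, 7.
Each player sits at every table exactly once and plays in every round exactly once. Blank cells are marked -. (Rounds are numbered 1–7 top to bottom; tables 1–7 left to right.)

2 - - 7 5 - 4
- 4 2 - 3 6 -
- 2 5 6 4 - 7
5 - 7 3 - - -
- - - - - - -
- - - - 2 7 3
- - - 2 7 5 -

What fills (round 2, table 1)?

Round 2, table 1 is narrowed to {1, 7}.
If it were 1, then round 2, table 7 would be left with no valid symbol.
So round 2, table 1 must be 7.

7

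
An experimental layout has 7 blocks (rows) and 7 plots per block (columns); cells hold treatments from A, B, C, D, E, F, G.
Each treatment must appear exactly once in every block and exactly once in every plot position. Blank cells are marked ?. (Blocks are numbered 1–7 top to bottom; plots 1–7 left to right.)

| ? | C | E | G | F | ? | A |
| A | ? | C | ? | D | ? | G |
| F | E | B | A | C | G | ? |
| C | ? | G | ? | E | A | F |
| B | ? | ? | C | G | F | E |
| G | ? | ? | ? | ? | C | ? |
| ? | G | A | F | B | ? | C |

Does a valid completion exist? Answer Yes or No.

Yes

No block or plot among the givens repeats a symbol, and propagating forced cells runs into no contradiction.
One valid completion exists (for instance, D C E G F B A / A F C B D E G / F E B A C G D / C B G D E A F / B A D C G F E / G D F E A C B / E G A F B D C).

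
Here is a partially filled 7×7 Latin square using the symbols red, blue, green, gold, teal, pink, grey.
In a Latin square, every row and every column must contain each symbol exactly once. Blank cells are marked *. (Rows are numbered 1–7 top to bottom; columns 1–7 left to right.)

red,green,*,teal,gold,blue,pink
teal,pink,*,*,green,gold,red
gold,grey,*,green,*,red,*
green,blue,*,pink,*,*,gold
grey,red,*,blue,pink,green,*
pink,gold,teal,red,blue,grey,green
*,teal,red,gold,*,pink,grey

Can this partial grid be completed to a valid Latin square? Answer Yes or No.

No

Row 7, column 5: row 7 together with column 5 already contain {red, blue, green, gold, teal, pink, grey} — every symbol — so nothing can go there. The grid has no valid completion.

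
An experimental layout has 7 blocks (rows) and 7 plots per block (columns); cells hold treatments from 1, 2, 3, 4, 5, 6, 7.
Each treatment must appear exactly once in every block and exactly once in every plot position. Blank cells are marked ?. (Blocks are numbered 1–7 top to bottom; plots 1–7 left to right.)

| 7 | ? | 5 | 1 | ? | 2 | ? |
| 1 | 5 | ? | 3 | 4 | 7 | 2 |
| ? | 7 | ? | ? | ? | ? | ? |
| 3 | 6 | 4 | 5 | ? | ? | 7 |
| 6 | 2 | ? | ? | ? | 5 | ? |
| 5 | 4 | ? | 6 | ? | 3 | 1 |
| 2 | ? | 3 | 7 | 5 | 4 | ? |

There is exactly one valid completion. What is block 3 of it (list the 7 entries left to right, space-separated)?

Block 3, plot 1: block 3 has {7} and plot 1 has {1, 2, 3, 5, 6, 7}, leaving only 4.
Block 3, plot 4: block 3 has {4, 7} and plot 4 has {1, 3, 5, 6, 7}, leaving only 2.
Block 1, plot 2: block 1 has {1, 2, 5, 7} and plot 2 has {2, 4, 5, 6, 7}, leaving only 3.
Block 1, plot 5: block 1 has {1, 2, 3, 5, 7} and plot 5 has {4, 5}, leaving only 6.
Block 1, plot 7: block 1 has {1, 2, 3, 5, 6, 7} and plot 7 has {1, 2, 7}, leaving only 4.
Block 2, plot 3: block 2 has {1, 2, 3, 4, 5, 7} and plot 3 has {3, 4, 5}, leaving only 6.
Block 3, plot 3: block 3 has {2, 4, 7} and plot 3 has {3, 4, 5, 6}, leaving only 1.
Block 3, plot 5: block 3 has {1, 2, 4, 7} and plot 5 has {4, 5, 6}, leaving only 3.
Block 3, plot 6: block 3 has {1, 2, 3, 4, 7} and plot 6 has {2, 3, 4, 5, 7}, leaving only 6.
Block 3, plot 7: block 3 has {1, 2, 3, 4, 6, 7} and plot 7 has {1, 2, 4, 7}, leaving only 5.
So block 3 reads: 4 7 1 2 3 6 5.

4 7 1 2 3 6 5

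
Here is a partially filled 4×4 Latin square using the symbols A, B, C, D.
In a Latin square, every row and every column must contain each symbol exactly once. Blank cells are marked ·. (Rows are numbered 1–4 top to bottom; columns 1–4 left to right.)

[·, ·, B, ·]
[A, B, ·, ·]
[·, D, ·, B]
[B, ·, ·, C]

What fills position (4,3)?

D

Row 2, column 4: row 2 has {A, B} and column 4 has {B, C}, leaving only D.
Row 1, column 4: row 1 has {B} and column 4 has {B, C, D}, leaving only A.
Row 1, column 2: row 1 has {A, B} and column 2 has {B, D}, leaving only C.
Row 1, column 1: row 1 has {A, B, C} and column 1 has {A, B}, leaving only D.
Row 2, column 3: row 2 has {A, B, D} and column 3 has {B}, leaving only C.
Row 3, column 1: row 3 has {B, D} and column 1 has {A, B, D}, leaving only C.
Row 3, column 3: row 3 has {B, C, D} and column 3 has {B, C}, leaving only A.
Row 4 already has {B, C} and column 3 already has {A, B, C}, so row 4, column 3 must be D.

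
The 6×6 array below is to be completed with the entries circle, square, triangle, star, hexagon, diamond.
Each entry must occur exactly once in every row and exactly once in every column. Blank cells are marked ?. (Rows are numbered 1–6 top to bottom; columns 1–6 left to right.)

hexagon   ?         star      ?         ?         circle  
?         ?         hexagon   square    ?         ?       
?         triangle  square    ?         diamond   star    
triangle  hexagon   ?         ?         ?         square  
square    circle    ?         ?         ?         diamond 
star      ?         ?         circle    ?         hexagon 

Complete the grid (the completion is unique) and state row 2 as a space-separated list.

diamond star hexagon square circle triangle

Row 2, column 6: row 2 has {square, hexagon} and column 6 has {circle, square, star, hexagon, diamond}, leaving only triangle.
Row 3, column 1: row 3 has {square, triangle, star, diamond} and column 1 has {square, triangle, star, hexagon}, leaving only circle.
Row 2, column 1: row 2 has {square, triangle, hexagon} and column 1 has {circle, square, triangle, star, hexagon}, leaving only diamond.
Row 2, column 2: row 2 has {square, triangle, hexagon, diamond} and column 2 has {circle, triangle, hexagon}, leaving only star.
Row 2, column 5: row 2 has {square, triangle, star, hexagon, diamond} and column 5 has {diamond}, leaving only circle.
So row 2 reads: diamond star hexagon square circle triangle.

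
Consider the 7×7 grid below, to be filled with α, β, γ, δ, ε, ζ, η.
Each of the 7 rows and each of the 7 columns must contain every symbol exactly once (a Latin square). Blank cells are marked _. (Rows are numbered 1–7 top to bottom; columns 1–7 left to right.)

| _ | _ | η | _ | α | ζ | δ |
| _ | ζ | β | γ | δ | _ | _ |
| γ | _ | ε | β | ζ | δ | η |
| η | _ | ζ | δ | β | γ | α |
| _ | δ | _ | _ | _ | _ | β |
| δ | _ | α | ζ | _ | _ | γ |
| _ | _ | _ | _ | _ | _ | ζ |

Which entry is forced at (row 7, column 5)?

γ

Row 1, column 4: row 1 has {α, δ, ζ, η} and column 4 has {β, γ, δ, ζ}, leaving only ε.
Row 1, column 1: row 1 has {α, δ, ε, ζ, η} and column 1 has {γ, δ, η}, leaving only β.
Row 1, column 2: row 1 has {α, β, δ, ε, ζ, η} and column 2 has {δ, ζ}, leaving only γ.
Row 2, column 7: row 2 has {β, γ, δ, ζ} and column 7 has {α, β, γ, δ, ζ, η}, leaving only ε.
Row 2, column 1: row 2 has {β, γ, δ, ε, ζ} and column 1 has {β, γ, δ, η}, leaving only α.
Row 2, column 6: row 2 has {α, β, γ, δ, ε, ζ} and column 6 has {γ, δ, ζ}, leaving only η.
Row 3, column 2: row 3 has {β, γ, δ, ε, ζ, η} and column 2 has {γ, δ, ζ}, leaving only α.
Row 4, column 2: row 4 has {α, β, γ, δ, ζ, η} and column 2 has {α, γ, δ, ζ}, leaving only ε.
Row 5, column 3: row 5 has {β, δ} and column 3 has {α, β, ε, ζ, η}, leaving only γ.
Row 7, column 1: row 7 has {ζ} and column 1 has {α, β, γ, δ, η}, leaving only ε.
Row 5, column 1: row 5 has {β, γ, δ} and column 1 has {α, β, γ, δ, ε, η}, leaving only ζ.
Row 7, column 3: row 7 has {ε, ζ} and column 3 has {α, β, γ, ε, ζ, η}, leaving only δ.
Row 7, column 5 is narrowed to {γ, η}.
If it were η, then row 6, column 5 would be left with no valid symbol.
So row 7, column 5 must be γ.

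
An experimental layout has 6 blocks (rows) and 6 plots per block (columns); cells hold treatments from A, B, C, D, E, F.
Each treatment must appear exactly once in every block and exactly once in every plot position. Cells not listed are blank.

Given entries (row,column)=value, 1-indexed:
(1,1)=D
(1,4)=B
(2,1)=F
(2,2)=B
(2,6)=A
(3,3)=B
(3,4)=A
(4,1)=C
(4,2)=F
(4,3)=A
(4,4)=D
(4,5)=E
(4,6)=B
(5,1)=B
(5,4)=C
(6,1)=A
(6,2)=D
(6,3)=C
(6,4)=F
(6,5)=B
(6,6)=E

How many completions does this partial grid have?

3

Block 1, plot 2: eliminating its block and plot leaves {A, C, E}.
Block 1, plot 3: eliminating its block and plot leaves {E, F}.
Block 1, plot 5: eliminating its block and plot leaves {A, C, F}.
Block 1, plot 6: eliminating its block and plot leaves {C, F}.
Block 2, plot 3: eliminating its block and plot leaves {D, E}.
Block 2, plot 4: eliminating its block and plot leaves {E}.
Block 2, plot 5: eliminating its block and plot leaves {C, D}.
Block 3, plot 1: eliminating its block and plot leaves {E}.
Block 3, plot 2: eliminating its block and plot leaves {C, E}.
Block 3, plot 5: eliminating its block and plot leaves {C, D, F}.
Block 3, plot 6: eliminating its block and plot leaves {C, D, F}.
Block 5, plot 2: eliminating its block and plot leaves {A, E}.
Block 5, plot 3: eliminating its block and plot leaves {D, E, F}.
Block 5, plot 5: eliminating its block and plot leaves {A, D, F}.
Block 5, plot 6: eliminating its block and plot leaves {D, F}.
Enumerating the assignments across these blanks that avoid any block or plot repeat gives 3 completions.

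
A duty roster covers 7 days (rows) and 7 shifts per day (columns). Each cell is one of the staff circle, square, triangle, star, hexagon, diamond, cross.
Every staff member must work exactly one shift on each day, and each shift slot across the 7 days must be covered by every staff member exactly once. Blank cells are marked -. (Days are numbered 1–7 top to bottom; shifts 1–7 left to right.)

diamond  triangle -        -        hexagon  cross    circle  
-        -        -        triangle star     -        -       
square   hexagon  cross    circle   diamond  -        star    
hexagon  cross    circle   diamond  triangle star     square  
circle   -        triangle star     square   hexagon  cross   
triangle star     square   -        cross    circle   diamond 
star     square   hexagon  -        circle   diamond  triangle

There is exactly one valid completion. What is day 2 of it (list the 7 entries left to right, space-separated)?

cross circle diamond triangle star square hexagon

Day 2, shift 1: day 2 has {triangle, star} and shift 1 has {circle, square, triangle, star, hexagon, diamond}, leaving only cross.
Day 2, shift 3: day 2 has {triangle, star, cross} and shift 3 has {circle, square, triangle, hexagon, cross}, leaving only diamond.
Day 2, shift 2: day 2 has {triangle, star, diamond, cross} and shift 2 has {square, triangle, star, hexagon, cross}, leaving only circle.
Day 2, shift 6: day 2 has {circle, triangle, star, diamond, cross} and shift 6 has {circle, star, hexagon, diamond, cross}, leaving only square.
Day 2, shift 7: day 2 has {circle, square, triangle, star, diamond, cross} and shift 7 has {circle, square, triangle, star, diamond, cross}, leaving only hexagon.
So day 2 reads: cross circle diamond triangle star square hexagon.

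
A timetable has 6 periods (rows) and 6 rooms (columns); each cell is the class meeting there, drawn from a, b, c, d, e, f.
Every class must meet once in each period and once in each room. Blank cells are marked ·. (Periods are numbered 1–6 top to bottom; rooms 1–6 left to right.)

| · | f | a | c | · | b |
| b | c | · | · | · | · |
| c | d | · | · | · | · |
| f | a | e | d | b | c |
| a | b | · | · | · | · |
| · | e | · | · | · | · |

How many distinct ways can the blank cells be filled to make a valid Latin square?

16

Period 1, room 1: eliminating its period and room leaves {d, e}.
Period 1, room 5: eliminating its period and room leaves {d, e}.
Period 2, room 3: eliminating its period and room leaves {d, f}.
Period 2, room 4: eliminating its period and room leaves {a, e, f}.
Period 2, room 5: eliminating its period and room leaves {a, d, e, f}.
Period 2, room 6: eliminating its period and room leaves {a, d, e, f}.
Period 3, room 3: eliminating its period and room leaves {b, f}.
Period 3, room 4: eliminating its period and room leaves {a, b, e, f}.
Period 3, room 5: eliminating its period and room leaves {a, e, f}.
Period 3, room 6: eliminating its period and room leaves {a, e, f}.
Period 5, room 3: eliminating its period and room leaves {c, d, f}.
Period 5, room 4: eliminating its period and room leaves {e, f}.
Period 5, room 5: eliminating its period and room leaves {c, d, e, f}.
Period 5, room 6: eliminating its period and room leaves {d, e, f}.
Period 6, room 1: eliminating its period and room leaves {d}.
Period 6, room 3: eliminating its period and room leaves {b, c, d, f}.
Period 6, room 4: eliminating its period and room leaves {a, b, f}.
Period 6, room 5: eliminating its period and room leaves {a, c, d, f}.
Period 6, room 6: eliminating its period and room leaves {a, d, f}.
Enumerating the assignments across these blanks that avoid any period or room repeat gives 16 completions.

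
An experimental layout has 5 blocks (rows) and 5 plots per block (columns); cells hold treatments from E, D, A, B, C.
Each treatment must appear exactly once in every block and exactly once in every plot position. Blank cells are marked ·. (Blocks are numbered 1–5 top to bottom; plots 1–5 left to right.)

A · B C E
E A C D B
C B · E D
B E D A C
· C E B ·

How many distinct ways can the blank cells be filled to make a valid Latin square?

Block 1, plot 2: eliminating its block and plot leaves {D}.
Block 3, plot 3: eliminating its block and plot leaves {A}.
Block 5, plot 1: eliminating its block and plot leaves {D}.
Block 5, plot 5: eliminating its block and plot leaves {A}.
Only one assignment across all blanks avoids any block or plot repeat, giving 1 completion.

1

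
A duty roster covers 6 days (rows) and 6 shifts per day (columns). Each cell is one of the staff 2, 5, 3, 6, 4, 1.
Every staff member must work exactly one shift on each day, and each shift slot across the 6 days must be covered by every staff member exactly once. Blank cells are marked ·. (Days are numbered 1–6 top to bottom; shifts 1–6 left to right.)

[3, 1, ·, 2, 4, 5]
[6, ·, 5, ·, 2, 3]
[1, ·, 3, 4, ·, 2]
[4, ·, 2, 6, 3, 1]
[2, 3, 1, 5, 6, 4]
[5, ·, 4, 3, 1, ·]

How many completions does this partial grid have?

1

Day 1, shift 3: eliminating its day and shift leaves {6}.
Day 2, shift 2: eliminating its day and shift leaves {4}.
Day 2, shift 4: eliminating its day and shift leaves {1}.
Day 3, shift 2: eliminating its day and shift leaves {5, 6}.
Day 3, shift 5: eliminating its day and shift leaves {5}.
Day 4, shift 2: eliminating its day and shift leaves {5}.
Day 6, shift 2: eliminating its day and shift leaves {2, 6}.
Day 6, shift 6: eliminating its day and shift leaves {6}.
Only one assignment across all blanks avoids any day or shift repeat, giving 1 completion.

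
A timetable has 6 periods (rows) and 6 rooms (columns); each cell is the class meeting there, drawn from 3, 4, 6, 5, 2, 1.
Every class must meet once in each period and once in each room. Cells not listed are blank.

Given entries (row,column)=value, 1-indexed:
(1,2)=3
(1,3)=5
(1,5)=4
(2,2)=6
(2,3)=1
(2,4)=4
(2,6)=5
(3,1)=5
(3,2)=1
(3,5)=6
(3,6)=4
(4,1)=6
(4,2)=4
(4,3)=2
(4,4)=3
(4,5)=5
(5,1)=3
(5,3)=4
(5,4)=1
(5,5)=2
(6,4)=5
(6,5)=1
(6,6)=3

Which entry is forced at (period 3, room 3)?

Period 3 already has {4, 6, 5, 1} and room 3 already has {4, 5, 2, 1}, so period 3, room 3 must be 3.

3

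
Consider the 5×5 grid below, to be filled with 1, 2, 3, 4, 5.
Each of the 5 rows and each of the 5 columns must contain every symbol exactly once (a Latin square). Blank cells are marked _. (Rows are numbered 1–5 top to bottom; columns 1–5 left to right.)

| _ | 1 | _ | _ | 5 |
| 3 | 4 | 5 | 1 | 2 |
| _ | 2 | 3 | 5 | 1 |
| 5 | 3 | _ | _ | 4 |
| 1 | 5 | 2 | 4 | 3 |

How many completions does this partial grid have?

1

Row 1, column 1: eliminating its row and column leaves {2, 4}.
Row 1, column 3: eliminating its row and column leaves {4}.
Row 1, column 4: eliminating its row and column leaves {2, 3}.
Row 3, column 1: eliminating its row and column leaves {4}.
Row 4, column 3: eliminating its row and column leaves {1}.
Row 4, column 4: eliminating its row and column leaves {2}.
Only one assignment across all blanks avoids any row or column repeat, giving 1 completion.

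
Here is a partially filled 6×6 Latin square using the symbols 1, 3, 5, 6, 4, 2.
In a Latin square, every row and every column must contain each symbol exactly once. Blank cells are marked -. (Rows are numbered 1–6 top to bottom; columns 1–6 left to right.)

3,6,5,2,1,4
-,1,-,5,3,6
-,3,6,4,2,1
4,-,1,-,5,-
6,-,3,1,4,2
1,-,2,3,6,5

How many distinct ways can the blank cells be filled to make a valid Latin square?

1

Row 2, column 1: eliminating its row and column leaves {2}.
Row 2, column 3: eliminating its row and column leaves {4}.
Row 3, column 1: eliminating its row and column leaves {5}.
Row 4, column 2: eliminating its row and column leaves {2}.
Row 4, column 4: eliminating its row and column leaves {6}.
Row 4, column 6: eliminating its row and column leaves {3}.
Row 5, column 2: eliminating its row and column leaves {5}.
Row 6, column 2: eliminating its row and column leaves {4}.
Only one assignment across all blanks avoids any row or column repeat, giving 1 completion.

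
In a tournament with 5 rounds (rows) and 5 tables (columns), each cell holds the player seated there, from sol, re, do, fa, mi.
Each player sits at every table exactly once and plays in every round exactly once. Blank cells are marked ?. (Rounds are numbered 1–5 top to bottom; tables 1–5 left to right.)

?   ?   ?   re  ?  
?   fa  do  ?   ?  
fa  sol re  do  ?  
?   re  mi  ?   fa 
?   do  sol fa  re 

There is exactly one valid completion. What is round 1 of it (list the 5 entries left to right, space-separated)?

sol mi fa re do

Round 1, table 2: round 1 has {re} and table 2 has {sol, re, do, fa}, leaving only mi.
Round 1, table 3: round 1 has {re, mi} and table 3 has {sol, re, do, mi}, leaving only fa.
Round 3, table 5: round 3 has {sol, re, do, fa} and table 5 has {re, fa}, leaving only mi.
Round 2, table 5: round 2 has {do, fa} and table 5 has {re, fa, mi}, leaving only sol.
Round 1, table 5: round 1 has {re, fa, mi} and table 5 has {sol, re, fa, mi}, leaving only do.
Round 1, table 1: round 1 has {re, do, fa, mi} and table 1 has {fa}, leaving only sol.
So round 1 reads: sol mi fa re do.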